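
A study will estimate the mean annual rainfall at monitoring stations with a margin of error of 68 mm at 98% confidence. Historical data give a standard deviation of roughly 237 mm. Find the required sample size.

For a mean, the margin of error is E = z·σ/√n, so n = (zσ/E)².
At 98% confidence, z = 2.326.
n = (2.326 × 237 / 68)² = 65.72
Round up: n = 66.

n = 66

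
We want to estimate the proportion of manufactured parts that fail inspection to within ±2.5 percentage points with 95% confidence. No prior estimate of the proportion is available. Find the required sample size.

1537

For a proportion with margin E = 0.025 at 95% confidence, z = 1.960.
With no prior estimate, use p = 0.5, which maximizes p(1−p) at 0.25.
n = 0.25 × (z/E)² = 0.25 × (1.960/0.025)² = 1536.64
Round up: n = 1537.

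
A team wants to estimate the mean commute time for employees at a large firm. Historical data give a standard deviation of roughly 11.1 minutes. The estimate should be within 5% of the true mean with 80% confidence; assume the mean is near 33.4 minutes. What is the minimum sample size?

n = 73

For a mean, the margin of error is E = z·σ/√n, so n = (zσ/E)².
At 80% confidence, z = 1.282.
E = 5% of 33.4 = 1.67 minutes.
n = (1.282 × 11.1 / 1.67)² = 72.61
Round up: n = 73.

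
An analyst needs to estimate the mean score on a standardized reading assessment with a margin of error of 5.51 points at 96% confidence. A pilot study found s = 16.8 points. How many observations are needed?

For a mean, the margin of error is E = z·σ/√n, so n = (zσ/E)².
At 96% confidence, z = 2.054.
n = (2.054 × 16.8 / 5.51)² = 39.22
Round up: n = 40.

40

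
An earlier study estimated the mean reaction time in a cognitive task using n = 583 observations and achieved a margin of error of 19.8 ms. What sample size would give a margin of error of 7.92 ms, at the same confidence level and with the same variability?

Margin of error scales as 1/√n, so n₂ = n₁·(E₁/E₂)².
n₂ = 583 × (19.8/7.92)² = 583 × 6.25 = 3643.75
Round up: n₂ = 3644.

n = 3644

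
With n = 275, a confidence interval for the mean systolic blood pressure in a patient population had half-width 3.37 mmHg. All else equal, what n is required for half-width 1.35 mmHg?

Margin of error scales as 1/√n, so n₂ = n₁·(E₁/E₂)².
n₂ = 275 × (3.37/1.35)² = 275 × 6.231 = 1713.52
Round up: n₂ = 1714.

1714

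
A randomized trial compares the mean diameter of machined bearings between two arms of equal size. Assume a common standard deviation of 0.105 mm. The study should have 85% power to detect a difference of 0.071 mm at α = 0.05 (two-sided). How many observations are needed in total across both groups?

For two equal groups, n per group = 2·((z_{α/2} + z_β)·σ/δ)².
z_{α/2} = 1.960; z_β = 1.036 (power 85%).
n = 2 × (2.996 × 0.105 / 0.071)² = 2 × 19.63 = 39.26
Round up: n = 40 per group.
Total across both groups: 2 × 40 = 80.

80 total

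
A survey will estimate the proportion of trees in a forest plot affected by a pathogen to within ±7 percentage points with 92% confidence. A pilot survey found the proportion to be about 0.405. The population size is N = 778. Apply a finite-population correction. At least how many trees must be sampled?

127

For a proportion with margin E = 0.07 at 92% confidence, z = 1.751.
n = p̂(1−p̂)(z/E)² = 0.405 × 0.595 × (1.751/0.07)² = 150.78 — call this n₀.
Finite-population correction with N = 778: n = n₀ / (1 + (n₀−1)/N) = 150.78 / 1.193 = 126.39
Round up: n = 127.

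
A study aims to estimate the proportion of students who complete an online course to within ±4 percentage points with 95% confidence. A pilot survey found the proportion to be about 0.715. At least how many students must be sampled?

For a proportion with margin E = 0.04 at 95% confidence, z = 1.960.
n = p̂(1−p̂)(z/E)² = 0.715 × 0.285 × (1.960/0.04)² = 489.26
Round up: n = 490.

490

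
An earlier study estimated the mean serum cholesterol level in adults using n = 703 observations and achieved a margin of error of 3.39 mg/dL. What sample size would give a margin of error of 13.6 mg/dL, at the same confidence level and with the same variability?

Margin of error scales as 1/√n, so n₂ = n₁·(E₁/E₂)².
n₂ = 703 × (3.39/13.6)² = 703 × 0.06213 = 43.68
Round up: n₂ = 44.

44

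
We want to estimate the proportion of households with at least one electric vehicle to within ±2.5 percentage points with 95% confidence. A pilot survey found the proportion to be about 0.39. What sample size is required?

For a proportion with margin E = 0.025 at 95% confidence, z = 1.960.
n = p̂(1−p̂)(z/E)² = 0.39 × 0.61 × (1.960/0.025)² = 1462.27
Round up: n = 1463.

n = 1463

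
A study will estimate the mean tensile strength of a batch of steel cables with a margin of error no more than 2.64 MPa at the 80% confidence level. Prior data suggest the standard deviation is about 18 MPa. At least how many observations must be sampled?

For a mean, the margin of error is E = z·σ/√n, so n = (zσ/E)².
At 80% confidence, z = 1.282.
n = (1.282 × 18 / 2.64)² = 76.40
Round up: n = 77.

77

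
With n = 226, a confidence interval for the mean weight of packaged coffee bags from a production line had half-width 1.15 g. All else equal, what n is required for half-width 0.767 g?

Margin of error scales as 1/√n, so n₂ = n₁·(E₁/E₂)².
n₂ = 226 × (1.15/0.767)² = 226 × 2.248 = 508.05
Round up: n₂ = 509.

509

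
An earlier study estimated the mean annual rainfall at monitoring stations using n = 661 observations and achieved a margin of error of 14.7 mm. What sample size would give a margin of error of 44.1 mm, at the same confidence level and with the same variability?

Margin of error scales as 1/√n, so n₂ = n₁·(E₁/E₂)².
n₂ = 661 × (14.7/44.1)² = 661 × 0.1111 = 73.44
Round up: n₂ = 74.

74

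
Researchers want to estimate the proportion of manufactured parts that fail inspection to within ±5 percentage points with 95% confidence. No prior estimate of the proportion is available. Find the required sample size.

For a proportion with margin E = 0.05 at 95% confidence, z = 1.960.
With no prior estimate, use p = 0.5, which maximizes p(1−p) at 0.25.
n = 0.25 × (z/E)² = 0.25 × (1.960/0.05)² = 384.16
Round up: n = 385.

n = 385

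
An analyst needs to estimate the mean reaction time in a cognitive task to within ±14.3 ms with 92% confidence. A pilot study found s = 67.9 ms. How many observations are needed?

70

For a mean, the margin of error is E = z·σ/√n, so n = (zσ/E)².
At 92% confidence, z = 1.751.
n = (1.751 × 67.9 / 14.3)² = 69.13
Round up: n = 70.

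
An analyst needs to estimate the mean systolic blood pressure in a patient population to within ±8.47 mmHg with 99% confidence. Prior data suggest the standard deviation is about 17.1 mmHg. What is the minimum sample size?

For a mean, the margin of error is E = z·σ/√n, so n = (zσ/E)².
At 99% confidence, z = 2.576.
n = (2.576 × 17.1 / 8.47)² = 27.05
Round up: n = 28.

28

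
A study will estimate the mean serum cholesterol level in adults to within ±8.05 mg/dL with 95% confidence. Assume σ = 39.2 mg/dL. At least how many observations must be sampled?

For a mean, the margin of error is E = z·σ/√n, so n = (zσ/E)².
At 95% confidence, z = 1.960.
n = (1.960 × 39.2 / 8.05)² = 91.09
Round up: n = 92.

92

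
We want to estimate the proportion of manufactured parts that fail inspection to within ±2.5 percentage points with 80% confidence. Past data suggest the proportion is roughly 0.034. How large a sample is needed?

87

For a proportion with margin E = 0.025 at 80% confidence, z = 1.282.
n = p̂(1−p̂)(z/E)² = 0.034 × 0.966 × (1.282/0.025)² = 86.37
Round up: n = 87.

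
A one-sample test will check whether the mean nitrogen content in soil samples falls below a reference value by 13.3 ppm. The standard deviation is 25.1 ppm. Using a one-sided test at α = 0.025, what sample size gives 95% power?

For a one-sample z-test, n = ((z_α + z_β)·σ/δ)².
z_α = 1.960 (one-sided α = 0.025); z_β = 1.645 (power 95% → β = 0.05).
n = (3.605 × 25.1 / 13.3)² = 46.29
Round up: n = 47.

n = 47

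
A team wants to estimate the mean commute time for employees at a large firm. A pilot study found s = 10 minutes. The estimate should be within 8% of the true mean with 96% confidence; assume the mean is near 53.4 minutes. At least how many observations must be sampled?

24

For a mean, the margin of error is E = z·σ/√n, so n = (zσ/E)².
At 96% confidence, z = 2.054.
E = 8% of 53.4 = 4.272 minutes.
n = (2.054 × 10 / 4.272)² = 23.12
Round up: n = 24.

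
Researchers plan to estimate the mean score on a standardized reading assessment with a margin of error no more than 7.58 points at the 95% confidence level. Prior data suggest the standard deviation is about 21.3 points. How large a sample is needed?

For a mean, the margin of error is E = z·σ/√n, so n = (zσ/E)².
At 95% confidence, z = 1.960.
n = (1.960 × 21.3 / 7.58)² = 30.33
Round up: n = 31.

31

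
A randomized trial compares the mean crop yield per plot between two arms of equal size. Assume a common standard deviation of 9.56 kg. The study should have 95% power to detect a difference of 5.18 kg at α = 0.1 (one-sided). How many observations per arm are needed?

For two equal groups, n per group = 2·((z_α + z_β)·σ/δ)².
z_α = 1.282; z_β = 1.645 (power 95%).
n = 2 × (2.927 × 9.56 / 5.18)² = 2 × 29.18 = 58.36
Round up: n = 59 per group.

59 per group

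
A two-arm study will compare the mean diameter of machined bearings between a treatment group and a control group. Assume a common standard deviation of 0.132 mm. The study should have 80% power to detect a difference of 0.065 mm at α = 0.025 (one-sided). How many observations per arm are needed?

65 per group

For two equal groups, n per group = 2·((z_α + z_β)·σ/δ)².
z_α = 1.960; z_β = 0.842 (power 80%).
n = 2 × (2.802 × 0.132 / 0.065)² = 2 × 32.38 = 64.76
Round up: n = 65 per group.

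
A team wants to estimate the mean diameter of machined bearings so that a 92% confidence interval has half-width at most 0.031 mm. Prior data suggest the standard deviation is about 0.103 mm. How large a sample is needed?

34

For a mean, the margin of error is E = z·σ/√n, so n = (zσ/E)².
At 92% confidence, z = 1.751.
n = (1.751 × 0.103 / 0.031)² = 33.85
Round up: n = 34.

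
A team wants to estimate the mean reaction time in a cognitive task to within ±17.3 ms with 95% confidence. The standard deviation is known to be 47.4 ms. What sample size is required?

29

For a mean, the margin of error is E = z·σ/√n, so n = (zσ/E)².
At 95% confidence, z = 1.960.
n = (1.960 × 47.4 / 17.3)² = 28.84
Round up: n = 29.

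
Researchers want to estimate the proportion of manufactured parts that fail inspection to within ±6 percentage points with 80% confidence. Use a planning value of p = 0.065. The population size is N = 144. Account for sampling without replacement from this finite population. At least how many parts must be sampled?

24

For a proportion with margin E = 0.06 at 80% confidence, z = 1.282.
n = p̂(1−p̂)(z/E)² = 0.065 × 0.935 × (1.282/0.06)² = 27.75 — call this n₀.
Finite-population correction with N = 144: n = n₀ / (1 + (n₀−1)/N) = 27.75 / 1.186 = 23.40
Round up: n = 24.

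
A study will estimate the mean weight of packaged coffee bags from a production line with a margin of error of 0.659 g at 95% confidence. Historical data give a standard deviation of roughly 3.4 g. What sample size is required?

For a mean, the margin of error is E = z·σ/√n, so n = (zσ/E)².
At 95% confidence, z = 1.960.
n = (1.960 × 3.4 / 0.659)² = 102.26
Round up: n = 103.

103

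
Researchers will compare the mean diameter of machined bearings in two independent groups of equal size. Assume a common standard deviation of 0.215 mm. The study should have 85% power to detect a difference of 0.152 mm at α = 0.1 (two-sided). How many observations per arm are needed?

29 per group

For two equal groups, n per group = 2·((z_{α/2} + z_β)·σ/δ)².
z_{α/2} = 1.645; z_β = 1.036 (power 85%).
n = 2 × (2.681 × 0.215 / 0.152)² = 2 × 14.38 = 28.76
Round up: n = 29 per group.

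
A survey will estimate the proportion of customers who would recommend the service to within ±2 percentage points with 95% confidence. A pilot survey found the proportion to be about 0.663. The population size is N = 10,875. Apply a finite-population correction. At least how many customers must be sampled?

For a proportion with margin E = 0.02 at 95% confidence, z = 1.960.
n = p̂(1−p̂)(z/E)² = 0.663 × 0.337 × (1.960/0.02)² = 2145.83 — call this n₀.
Finite-population correction with N = 10,875: n = n₀ / (1 + (n₀−1)/N) = 2145.83 / 1.197 = 1792.67
Round up: n = 1793.

1793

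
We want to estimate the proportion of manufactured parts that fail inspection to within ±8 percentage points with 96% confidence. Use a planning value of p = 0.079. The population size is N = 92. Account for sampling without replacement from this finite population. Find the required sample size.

n = 32

For a proportion with margin E = 0.08 at 96% confidence, z = 2.054.
n = p̂(1−p̂)(z/E)² = 0.079 × 0.921 × (2.054/0.08)² = 47.96 — call this n₀.
Finite-population correction with N = 92: n = n₀ / (1 + (n₀−1)/N) = 47.96 / 1.51 = 31.76
Round up: n = 32.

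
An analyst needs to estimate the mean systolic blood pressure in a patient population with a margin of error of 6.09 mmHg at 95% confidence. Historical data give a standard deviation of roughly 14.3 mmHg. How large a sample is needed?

22

For a mean, the margin of error is E = z·σ/√n, so n = (zσ/E)².
At 95% confidence, z = 1.960.
n = (1.960 × 14.3 / 6.09)² = 21.18
Round up: n = 22.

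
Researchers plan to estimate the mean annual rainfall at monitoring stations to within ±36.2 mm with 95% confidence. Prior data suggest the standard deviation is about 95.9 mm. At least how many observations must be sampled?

27

For a mean, the margin of error is E = z·σ/√n, so n = (zσ/E)².
At 95% confidence, z = 1.960.
n = (1.960 × 95.9 / 36.2)² = 26.96
Round up: n = 27.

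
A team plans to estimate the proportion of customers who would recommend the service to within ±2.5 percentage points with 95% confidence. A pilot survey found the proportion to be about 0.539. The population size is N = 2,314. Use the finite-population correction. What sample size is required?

For a proportion with margin E = 0.025 at 95% confidence, z = 1.960.
n = p̂(1−p̂)(z/E)² = 0.539 × 0.461 × (1.960/0.025)² = 1527.29 — call this n₀.
Finite-population correction with N = 2,314: n = n₀ / (1 + (n₀−1)/N) = 1527.29 / 1.66 = 920.05
Round up: n = 921.

921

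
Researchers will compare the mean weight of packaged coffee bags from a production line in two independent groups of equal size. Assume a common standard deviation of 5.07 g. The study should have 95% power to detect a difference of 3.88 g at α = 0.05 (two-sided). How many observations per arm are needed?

45 per group

For two equal groups, n per group = 2·((z_{α/2} + z_β)·σ/δ)².
z_{α/2} = 1.960; z_β = 1.645 (power 95%).
n = 2 × (3.605 × 5.07 / 3.88)² = 2 × 22.19 = 44.38
Round up: n = 45 per group.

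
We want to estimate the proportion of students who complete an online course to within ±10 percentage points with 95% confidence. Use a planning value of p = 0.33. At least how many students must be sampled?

For a proportion with margin E = 0.1 at 95% confidence, z = 1.960.
n = p̂(1−p̂)(z/E)² = 0.33 × 0.67 × (1.960/0.1)² = 84.94
Round up: n = 85.

n = 85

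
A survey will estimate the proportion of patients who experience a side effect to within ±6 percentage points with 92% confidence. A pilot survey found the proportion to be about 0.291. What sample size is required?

For a proportion with margin E = 0.06 at 92% confidence, z = 1.751.
n = p̂(1−p̂)(z/E)² = 0.291 × 0.709 × (1.751/0.06)² = 175.72
Round up: n = 176.

n = 176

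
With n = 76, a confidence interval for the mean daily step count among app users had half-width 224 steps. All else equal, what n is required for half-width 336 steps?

34

Margin of error scales as 1/√n, so n₂ = n₁·(E₁/E₂)².
n₂ = 76 × (224/336)² = 76 × 0.4444 = 33.77
Round up: n₂ = 34.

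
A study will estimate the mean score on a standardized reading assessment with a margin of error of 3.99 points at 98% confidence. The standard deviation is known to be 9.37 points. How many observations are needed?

n = 30

For a mean, the margin of error is E = z·σ/√n, so n = (zσ/E)².
At 98% confidence, z = 2.326.
n = (2.326 × 9.37 / 3.99)² = 29.84
Round up: n = 30.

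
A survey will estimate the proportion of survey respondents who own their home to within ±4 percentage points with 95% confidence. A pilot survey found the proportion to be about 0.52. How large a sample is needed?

For a proportion with margin E = 0.04 at 95% confidence, z = 1.960.
n = p̂(1−p̂)(z/E)² = 0.52 × 0.48 × (1.960/0.04)² = 599.29
Round up: n = 600.

600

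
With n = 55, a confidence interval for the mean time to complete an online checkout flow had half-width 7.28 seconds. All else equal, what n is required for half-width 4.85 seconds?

124

Margin of error scales as 1/√n, so n₂ = n₁·(E₁/E₂)².
n₂ = 55 × (7.28/4.85)² = 55 × 2.253 = 123.92
Round up: n₂ = 124.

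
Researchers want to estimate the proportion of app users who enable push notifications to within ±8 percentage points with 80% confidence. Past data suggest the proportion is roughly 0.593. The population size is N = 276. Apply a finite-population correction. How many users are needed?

For a proportion with margin E = 0.08 at 80% confidence, z = 1.282.
n = p̂(1−p̂)(z/E)² = 0.593 × 0.407 × (1.282/0.08)² = 61.98 — call this n₀.
Finite-population correction with N = 276: n = n₀ / (1 + (n₀−1)/N) = 61.98 / 1.221 = 50.76
Round up: n = 51.

n = 51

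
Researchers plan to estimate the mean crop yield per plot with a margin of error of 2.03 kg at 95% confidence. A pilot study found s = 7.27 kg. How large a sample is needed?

n = 50

For a mean, the margin of error is E = z·σ/√n, so n = (zσ/E)².
At 95% confidence, z = 1.960.
n = (1.960 × 7.27 / 2.03)² = 49.27
Round up: n = 50.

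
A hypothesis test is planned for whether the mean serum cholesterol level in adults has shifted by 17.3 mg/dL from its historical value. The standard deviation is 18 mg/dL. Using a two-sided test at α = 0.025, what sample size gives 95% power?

n = 17

For a one-sample z-test, n = ((z_{α/2} + z_β)·σ/δ)².
z_{α/2} = 2.241 (two-sided α = 0.025); z_β = 1.645 (power 95% → β = 0.05).
n = (3.886 × 18 / 17.3)² = 16.35
Round up: n = 17.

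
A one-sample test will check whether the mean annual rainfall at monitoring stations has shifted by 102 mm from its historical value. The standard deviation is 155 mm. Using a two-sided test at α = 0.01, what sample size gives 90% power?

n = 35

For a one-sample z-test, n = ((z_{α/2} + z_β)·σ/δ)².
z_{α/2} = 2.576 (two-sided α = 0.01); z_β = 1.282 (power 90% → β = 0.1).
n = (3.858 × 155 / 102)² = 34.37
Round up: n = 35.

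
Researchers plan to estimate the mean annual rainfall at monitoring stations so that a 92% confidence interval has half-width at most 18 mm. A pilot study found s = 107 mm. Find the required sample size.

For a mean, the margin of error is E = z·σ/√n, so n = (zσ/E)².
At 92% confidence, z = 1.751.
n = (1.751 × 107 / 18)² = 108.34
Round up: n = 109.

n = 109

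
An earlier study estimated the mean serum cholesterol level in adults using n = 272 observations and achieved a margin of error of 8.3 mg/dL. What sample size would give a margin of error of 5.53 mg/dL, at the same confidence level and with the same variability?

Margin of error scales as 1/√n, so n₂ = n₁·(E₁/E₂)².
n₂ = 272 × (8.3/5.53)² = 272 × 2.253 = 612.82
Round up: n₂ = 613.

n = 613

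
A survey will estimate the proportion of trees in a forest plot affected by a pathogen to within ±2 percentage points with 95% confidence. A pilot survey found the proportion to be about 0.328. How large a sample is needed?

For a proportion with margin E = 0.02 at 95% confidence, z = 1.960.
n = p̂(1−p̂)(z/E)² = 0.328 × 0.672 × (1.960/0.02)² = 2116.88
Round up: n = 2117.

2117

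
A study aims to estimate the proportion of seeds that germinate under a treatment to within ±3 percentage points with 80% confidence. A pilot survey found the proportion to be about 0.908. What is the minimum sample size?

For a proportion with margin E = 0.03 at 80% confidence, z = 1.282.
n = p̂(1−p̂)(z/E)² = 0.908 × 0.092 × (1.282/0.03)² = 152.55
Round up: n = 153.

n = 153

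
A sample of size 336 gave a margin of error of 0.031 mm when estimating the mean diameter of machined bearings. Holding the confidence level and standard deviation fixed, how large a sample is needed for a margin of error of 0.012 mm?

Margin of error scales as 1/√n, so n₂ = n₁·(E₁/E₂)².
n₂ = 336 × (0.031/0.012)² = 336 × 6.674 = 2242.46
Round up: n₂ = 2243.

n = 2243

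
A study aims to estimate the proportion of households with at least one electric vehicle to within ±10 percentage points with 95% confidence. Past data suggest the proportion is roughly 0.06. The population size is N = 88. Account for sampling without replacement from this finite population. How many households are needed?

18

For a proportion with margin E = 0.1 at 95% confidence, z = 1.960.
n = p̂(1−p̂)(z/E)² = 0.06 × 0.94 × (1.960/0.1)² = 21.67 — call this n₀.
Finite-population correction with N = 88: n = n₀ / (1 + (n₀−1)/N) = 21.67 / 1.235 = 17.55
Round up: n = 18.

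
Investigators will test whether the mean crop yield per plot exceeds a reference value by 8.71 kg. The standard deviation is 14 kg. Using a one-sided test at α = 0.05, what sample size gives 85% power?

For a one-sample z-test, n = ((z_α + z_β)·σ/δ)².
z_α = 1.645 (one-sided α = 0.05); z_β = 1.036 (power 85% → β = 0.15).
n = (2.681 × 14 / 8.71)² = 18.57
Round up: n = 19.

19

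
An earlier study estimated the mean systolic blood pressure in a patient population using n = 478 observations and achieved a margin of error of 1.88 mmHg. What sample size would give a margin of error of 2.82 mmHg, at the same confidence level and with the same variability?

Margin of error scales as 1/√n, so n₂ = n₁·(E₁/E₂)².
n₂ = 478 × (1.88/2.82)² = 478 × 0.4444 = 212.42
Round up: n₂ = 213.

n = 213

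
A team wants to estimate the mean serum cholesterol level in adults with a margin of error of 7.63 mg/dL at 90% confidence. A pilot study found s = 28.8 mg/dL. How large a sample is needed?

n = 39

For a mean, the margin of error is E = z·σ/√n, so n = (zσ/E)².
At 90% confidence, z = 1.645.
n = (1.645 × 28.8 / 7.63)² = 38.55
Round up: n = 39.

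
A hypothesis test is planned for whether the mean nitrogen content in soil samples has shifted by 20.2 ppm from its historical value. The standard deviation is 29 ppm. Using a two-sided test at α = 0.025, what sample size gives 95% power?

n = 32

For a one-sample z-test, n = ((z_{α/2} + z_β)·σ/δ)².
z_{α/2} = 2.241 (two-sided α = 0.025); z_β = 1.645 (power 95% → β = 0.05).
n = (3.886 × 29 / 20.2)² = 31.12
Round up: n = 32.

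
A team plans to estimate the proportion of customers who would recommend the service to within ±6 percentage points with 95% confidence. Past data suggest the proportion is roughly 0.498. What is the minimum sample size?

For a proportion with margin E = 0.06 at 95% confidence, z = 1.960.
n = p̂(1−p̂)(z/E)² = 0.498 × 0.502 × (1.960/0.06)² = 266.77
Round up: n = 267.

267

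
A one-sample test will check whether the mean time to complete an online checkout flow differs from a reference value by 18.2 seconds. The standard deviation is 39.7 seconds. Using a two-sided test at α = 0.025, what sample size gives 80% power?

For a one-sample z-test, n = ((z_{α/2} + z_β)·σ/δ)².
z_{α/2} = 2.241 (two-sided α = 0.025); z_β = 0.842 (power 80% → β = 0.2).
n = (3.083 × 39.7 / 18.2)² = 45.23
Round up: n = 46.

46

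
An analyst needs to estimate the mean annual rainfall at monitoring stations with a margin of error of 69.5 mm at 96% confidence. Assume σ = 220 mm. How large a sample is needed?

43

For a mean, the margin of error is E = z·σ/√n, so n = (zσ/E)².
At 96% confidence, z = 2.054.
n = (2.054 × 220 / 69.5)² = 42.27
Round up: n = 43.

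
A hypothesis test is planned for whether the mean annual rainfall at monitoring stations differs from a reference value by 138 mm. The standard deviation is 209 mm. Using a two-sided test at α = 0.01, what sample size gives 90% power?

For a one-sample z-test, n = ((z_{α/2} + z_β)·σ/δ)².
z_{α/2} = 2.576 (two-sided α = 0.01); z_β = 1.282 (power 90% → β = 0.1).
n = (3.858 × 209 / 138)² = 34.14
Round up: n = 35.

35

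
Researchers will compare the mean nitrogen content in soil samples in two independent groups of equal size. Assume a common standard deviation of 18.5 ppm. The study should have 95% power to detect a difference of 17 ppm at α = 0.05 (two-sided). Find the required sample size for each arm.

31 per group

For two equal groups, n per group = 2·((z_{α/2} + z_β)·σ/δ)².
z_{α/2} = 1.960; z_β = 1.645 (power 95%).
n = 2 × (3.605 × 18.5 / 17)² = 2 × 15.39 = 30.78
Round up: n = 31 per group.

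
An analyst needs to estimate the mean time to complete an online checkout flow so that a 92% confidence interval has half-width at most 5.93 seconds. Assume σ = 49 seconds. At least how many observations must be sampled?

210

For a mean, the margin of error is E = z·σ/√n, so n = (zσ/E)².
At 92% confidence, z = 1.751.
n = (1.751 × 49 / 5.93)² = 209.34
Round up: n = 210.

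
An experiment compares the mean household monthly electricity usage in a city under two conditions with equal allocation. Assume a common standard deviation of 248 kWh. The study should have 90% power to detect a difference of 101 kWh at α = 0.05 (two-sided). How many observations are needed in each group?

For two equal groups, n per group = 2·((z_{α/2} + z_β)·σ/δ)².
z_{α/2} = 1.960; z_β = 1.282 (power 90%).
n = 2 × (3.242 × 248 / 101)² = 2 × 63.37 = 126.74
Round up: n = 127 per group.

127 per group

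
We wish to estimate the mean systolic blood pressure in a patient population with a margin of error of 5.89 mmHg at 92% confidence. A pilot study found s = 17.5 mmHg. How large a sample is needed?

28

For a mean, the margin of error is E = z·σ/√n, so n = (zσ/E)².
At 92% confidence, z = 1.751.
n = (1.751 × 17.5 / 5.89)² = 27.07
Round up: n = 28.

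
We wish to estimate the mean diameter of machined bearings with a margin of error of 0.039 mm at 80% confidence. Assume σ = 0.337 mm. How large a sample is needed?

123

For a mean, the margin of error is E = z·σ/√n, so n = (zσ/E)².
At 80% confidence, z = 1.282.
n = (1.282 × 0.337 / 0.039)² = 122.72
Round up: n = 123.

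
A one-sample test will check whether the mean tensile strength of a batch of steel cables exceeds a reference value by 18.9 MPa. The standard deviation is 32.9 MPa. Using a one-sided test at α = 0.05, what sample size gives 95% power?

n = 33

For a one-sample z-test, n = ((z_α + z_β)·σ/δ)².
z_α = 1.645 (one-sided α = 0.05); z_β = 1.645 (power 95% → β = 0.05).
n = (3.290 × 32.9 / 18.9)² = 32.80
Round up: n = 33.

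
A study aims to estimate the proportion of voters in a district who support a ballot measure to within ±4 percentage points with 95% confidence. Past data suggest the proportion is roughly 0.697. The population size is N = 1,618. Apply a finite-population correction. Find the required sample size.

387

For a proportion with margin E = 0.04 at 95% confidence, z = 1.960.
n = p̂(1−p̂)(z/E)² = 0.697 × 0.303 × (1.960/0.04)² = 507.07 — call this n₀.
Finite-population correction with N = 1,618: n = n₀ / (1 + (n₀−1)/N) = 507.07 / 1.313 = 386.19
Round up: n = 387.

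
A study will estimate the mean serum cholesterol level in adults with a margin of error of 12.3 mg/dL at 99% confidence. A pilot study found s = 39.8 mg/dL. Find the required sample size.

70

For a mean, the margin of error is E = z·σ/√n, so n = (zσ/E)².
At 99% confidence, z = 2.576.
n = (2.576 × 39.8 / 12.3)² = 69.48
Round up: n = 70.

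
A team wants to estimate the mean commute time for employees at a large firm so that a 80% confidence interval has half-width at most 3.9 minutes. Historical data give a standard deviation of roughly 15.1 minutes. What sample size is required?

n = 25

For a mean, the margin of error is E = z·σ/√n, so n = (zσ/E)².
At 80% confidence, z = 1.282.
n = (1.282 × 15.1 / 3.9)² = 24.64
Round up: n = 25.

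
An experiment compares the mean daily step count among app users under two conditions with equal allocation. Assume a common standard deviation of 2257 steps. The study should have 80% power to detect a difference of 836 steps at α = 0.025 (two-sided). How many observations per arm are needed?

139 per group

For two equal groups, n per group = 2·((z_{α/2} + z_β)·σ/δ)².
z_{α/2} = 2.241; z_β = 0.842 (power 80%).
n = 2 × (3.083 × 2257 / 836)² = 2 × 69.28 = 138.56
Round up: n = 139 per group.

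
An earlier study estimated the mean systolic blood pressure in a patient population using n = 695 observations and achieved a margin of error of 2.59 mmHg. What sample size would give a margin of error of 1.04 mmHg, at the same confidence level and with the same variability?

n = 4311

Margin of error scales as 1/√n, so n₂ = n₁·(E₁/E₂)².
n₂ = 695 × (2.59/1.04)² = 695 × 6.202 = 4310.39
Round up: n₂ = 4311.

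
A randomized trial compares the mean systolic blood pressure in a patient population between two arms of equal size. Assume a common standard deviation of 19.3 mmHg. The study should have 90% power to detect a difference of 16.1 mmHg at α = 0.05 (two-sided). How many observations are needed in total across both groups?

62 total

For two equal groups, n per group = 2·((z_{α/2} + z_β)·σ/δ)².
z_{α/2} = 1.960; z_β = 1.282 (power 90%).
n = 2 × (3.242 × 19.3 / 16.1)² = 2 × 15.10 = 30.20
Round up: n = 31 per group.
Total across both groups: 2 × 31 = 62.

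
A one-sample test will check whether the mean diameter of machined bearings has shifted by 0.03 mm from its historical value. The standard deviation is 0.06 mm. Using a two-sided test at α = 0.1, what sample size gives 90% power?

For a one-sample z-test, n = ((z_{α/2} + z_β)·σ/δ)².
z_{α/2} = 1.645 (two-sided α = 0.1); z_β = 1.282 (power 90% → β = 0.1).
n = (2.927 × 0.06 / 0.03)² = 34.27
Round up: n = 35.

35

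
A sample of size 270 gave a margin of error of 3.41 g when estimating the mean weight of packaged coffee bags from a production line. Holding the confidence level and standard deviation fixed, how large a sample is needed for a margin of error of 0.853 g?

Margin of error scales as 1/√n, so n₂ = n₁·(E₁/E₂)².
n₂ = 270 × (3.41/0.853)² = 270 × 15.98 = 4314.60
Round up: n₂ = 4315.

4315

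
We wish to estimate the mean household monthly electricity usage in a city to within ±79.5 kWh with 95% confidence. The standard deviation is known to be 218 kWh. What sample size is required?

29

For a mean, the margin of error is E = z·σ/√n, so n = (zσ/E)².
At 95% confidence, z = 1.960.
n = (1.960 × 218 / 79.5)² = 28.89
Round up: n = 29.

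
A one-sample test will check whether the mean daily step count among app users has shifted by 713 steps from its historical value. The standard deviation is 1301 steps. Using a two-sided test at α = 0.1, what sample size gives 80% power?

For a one-sample z-test, n = ((z_{α/2} + z_β)·σ/δ)².
z_{α/2} = 1.645 (two-sided α = 0.1); z_β = 0.842 (power 80% → β = 0.2).
n = (2.487 × 1301 / 713)² = 20.59
Round up: n = 21.

n = 21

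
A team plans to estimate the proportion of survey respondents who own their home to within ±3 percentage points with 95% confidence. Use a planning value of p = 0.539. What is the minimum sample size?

1061

For a proportion with margin E = 0.03 at 95% confidence, z = 1.960.
n = p̂(1−p̂)(z/E)² = 0.539 × 0.461 × (1.960/0.03)² = 1060.62
Round up: n = 1061.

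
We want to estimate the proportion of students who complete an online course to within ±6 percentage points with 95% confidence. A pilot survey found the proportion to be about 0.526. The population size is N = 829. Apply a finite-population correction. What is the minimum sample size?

202

For a proportion with margin E = 0.06 at 95% confidence, z = 1.960.
n = p̂(1−p̂)(z/E)² = 0.526 × 0.474 × (1.960/0.06)² = 266.06 — call this n₀.
Finite-population correction with N = 829: n = n₀ / (1 + (n₀−1)/N) = 266.06 / 1.32 = 201.56
Round up: n = 202.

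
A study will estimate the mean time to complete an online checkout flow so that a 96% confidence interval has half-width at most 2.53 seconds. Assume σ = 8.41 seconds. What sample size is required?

n = 47

For a mean, the margin of error is E = z·σ/√n, so n = (zσ/E)².
At 96% confidence, z = 2.054.
n = (2.054 × 8.41 / 2.53)² = 46.62
Round up: n = 47.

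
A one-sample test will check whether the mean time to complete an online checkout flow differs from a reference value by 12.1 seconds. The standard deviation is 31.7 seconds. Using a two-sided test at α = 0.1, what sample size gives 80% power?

For a one-sample z-test, n = ((z_{α/2} + z_β)·σ/δ)².
z_{α/2} = 1.645 (two-sided α = 0.1); z_β = 0.842 (power 80% → β = 0.2).
n = (2.487 × 31.7 / 12.1)² = 42.45
Round up: n = 43.

43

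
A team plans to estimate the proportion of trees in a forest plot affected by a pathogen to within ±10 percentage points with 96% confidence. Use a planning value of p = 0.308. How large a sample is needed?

n = 90

For a proportion with margin E = 0.1 at 96% confidence, z = 2.054.
n = p̂(1−p̂)(z/E)² = 0.308 × 0.692 × (2.054/0.1)² = 89.92
Round up: n = 90.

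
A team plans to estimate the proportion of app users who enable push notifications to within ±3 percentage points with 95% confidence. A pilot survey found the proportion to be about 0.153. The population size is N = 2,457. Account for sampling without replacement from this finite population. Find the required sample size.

452

For a proportion with margin E = 0.03 at 95% confidence, z = 1.960.
n = p̂(1−p̂)(z/E)² = 0.153 × 0.847 × (1.960/0.03)² = 553.15 — call this n₀.
Finite-population correction with N = 2,457: n = n₀ / (1 + (n₀−1)/N) = 553.15 / 1.225 = 451.55
Round up: n = 452.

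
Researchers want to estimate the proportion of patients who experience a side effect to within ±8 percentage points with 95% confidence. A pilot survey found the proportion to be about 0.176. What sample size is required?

88

For a proportion with margin E = 0.08 at 95% confidence, z = 1.960.
n = p̂(1−p̂)(z/E)² = 0.176 × 0.824 × (1.960/0.08)² = 87.05
Round up: n = 88.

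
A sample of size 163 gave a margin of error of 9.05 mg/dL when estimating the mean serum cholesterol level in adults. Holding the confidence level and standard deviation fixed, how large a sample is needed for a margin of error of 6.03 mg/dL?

Margin of error scales as 1/√n, so n₂ = n₁·(E₁/E₂)².
n₂ = 163 × (9.05/6.03)² = 163 × 2.252 = 367.08
Round up: n₂ = 368.

n = 368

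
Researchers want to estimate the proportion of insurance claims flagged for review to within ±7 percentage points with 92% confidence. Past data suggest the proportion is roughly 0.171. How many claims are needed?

89

For a proportion with margin E = 0.07 at 92% confidence, z = 1.751.
n = p̂(1−p̂)(z/E)² = 0.171 × 0.829 × (1.751/0.07)² = 88.70
Round up: n = 89.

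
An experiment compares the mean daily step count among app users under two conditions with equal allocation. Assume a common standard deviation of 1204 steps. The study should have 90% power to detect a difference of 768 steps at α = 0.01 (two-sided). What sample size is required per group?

For two equal groups, n per group = 2·((z_{α/2} + z_β)·σ/δ)².
z_{α/2} = 2.576; z_β = 1.282 (power 90%).
n = 2 × (3.858 × 1204 / 768)² = 2 × 36.58 = 73.16
Round up: n = 74 per group.

74 per group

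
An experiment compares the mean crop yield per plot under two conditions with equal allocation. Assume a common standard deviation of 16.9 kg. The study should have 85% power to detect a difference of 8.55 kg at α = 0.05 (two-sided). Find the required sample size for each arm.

71 per group

For two equal groups, n per group = 2·((z_{α/2} + z_β)·σ/δ)².
z_{α/2} = 1.960; z_β = 1.036 (power 85%).
n = 2 × (2.996 × 16.9 / 8.55)² = 2 × 35.07 = 70.14
Round up: n = 71 per group.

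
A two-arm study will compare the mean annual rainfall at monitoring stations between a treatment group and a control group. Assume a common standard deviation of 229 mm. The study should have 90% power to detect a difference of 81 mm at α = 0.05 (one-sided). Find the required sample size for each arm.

137 per group

For two equal groups, n per group = 2·((z_α + z_β)·σ/δ)².
z_α = 1.645; z_β = 1.282 (power 90%).
n = 2 × (2.927 × 229 / 81)² = 2 × 68.48 = 136.96
Round up: n = 137 per group.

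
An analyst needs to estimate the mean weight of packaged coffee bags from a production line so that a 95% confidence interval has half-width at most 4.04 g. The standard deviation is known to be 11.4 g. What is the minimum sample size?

n = 31

For a mean, the margin of error is E = z·σ/√n, so n = (zσ/E)².
At 95% confidence, z = 1.960.
n = (1.960 × 11.4 / 4.04)² = 30.59
Round up: n = 31.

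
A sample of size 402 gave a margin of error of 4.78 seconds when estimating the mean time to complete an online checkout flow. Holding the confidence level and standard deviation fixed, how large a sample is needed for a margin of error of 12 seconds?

64

Margin of error scales as 1/√n, so n₂ = n₁·(E₁/E₂)².
n₂ = 402 × (4.78/12)² = 402 × 0.1587 = 63.80
Round up: n₂ = 64.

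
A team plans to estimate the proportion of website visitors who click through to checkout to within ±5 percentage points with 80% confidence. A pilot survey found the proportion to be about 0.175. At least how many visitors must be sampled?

95

For a proportion with margin E = 0.05 at 80% confidence, z = 1.282.
n = p̂(1−p̂)(z/E)² = 0.175 × 0.825 × (1.282/0.05)² = 94.91
Round up: n = 95.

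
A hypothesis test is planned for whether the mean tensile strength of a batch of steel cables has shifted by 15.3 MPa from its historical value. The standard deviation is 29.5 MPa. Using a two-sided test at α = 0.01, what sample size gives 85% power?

For a one-sample z-test, n = ((z_{α/2} + z_β)·σ/δ)².
z_{α/2} = 2.576 (two-sided α = 0.01); z_β = 1.036 (power 85% → β = 0.15).
n = (3.612 × 29.5 / 15.3)² = 48.50
Round up: n = 49.

49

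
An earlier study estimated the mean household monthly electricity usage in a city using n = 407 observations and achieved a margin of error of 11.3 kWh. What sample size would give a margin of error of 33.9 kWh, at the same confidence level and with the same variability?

46

Margin of error scales as 1/√n, so n₂ = n₁·(E₁/E₂)².
n₂ = 407 × (11.3/33.9)² = 407 × 0.1111 = 45.22
Round up: n₂ = 46.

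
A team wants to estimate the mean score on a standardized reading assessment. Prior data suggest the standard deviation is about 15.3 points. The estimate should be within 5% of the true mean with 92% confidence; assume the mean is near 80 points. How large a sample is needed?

n = 45

For a mean, the margin of error is E = z·σ/√n, so n = (zσ/E)².
At 92% confidence, z = 1.751.
E = 5% of 80 = 4 points.
n = (1.751 × 15.3 / 4)² = 44.86
Round up: n = 45.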